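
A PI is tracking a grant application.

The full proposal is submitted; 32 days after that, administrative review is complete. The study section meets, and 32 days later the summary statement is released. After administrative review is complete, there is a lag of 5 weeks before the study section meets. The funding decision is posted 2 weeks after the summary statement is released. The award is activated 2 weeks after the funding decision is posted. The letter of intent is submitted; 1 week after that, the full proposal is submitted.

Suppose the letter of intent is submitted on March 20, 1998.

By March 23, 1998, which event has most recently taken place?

The letter of intent is submitted: Mar 20, 1998.
The full proposal is submitted: Mar 20, 1998 + 1 week = Mar 27, 1998.
Administrative review is complete: Mar 27, 1998 + 32 days = Apr 28, 1998.
The study section meets: Apr 28, 1998 + 5 weeks = Jun 2, 1998.
The summary statement is released: Jun 2, 1998 + 32 days = Jul 4, 1998.
The funding decision is posted: Jul 4, 1998 + 2 weeks = Jul 18, 1998.
The award is activated: Jul 18, 1998 + 2 weeks = Aug 1, 1998.
Mar 23, 1998 falls between when the letter of intent is submitted (Mar 20, 1998) and when the full proposal is submitted (Mar 27, 1998).

The letter of intent is submitted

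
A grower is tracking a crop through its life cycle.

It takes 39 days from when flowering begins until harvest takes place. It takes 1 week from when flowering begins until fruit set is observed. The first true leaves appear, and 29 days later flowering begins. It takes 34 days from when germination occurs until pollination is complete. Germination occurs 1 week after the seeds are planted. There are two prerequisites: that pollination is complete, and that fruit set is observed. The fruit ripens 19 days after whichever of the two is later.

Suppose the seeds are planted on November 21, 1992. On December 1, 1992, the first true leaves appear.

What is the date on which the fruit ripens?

The seeds are planted: Nov 21, 1992.
Germination occurs: Nov 21, 1992 + 1 week = Nov 28, 1992.
Pollination is complete: Nov 28, 1992 + 34 days = Jan 1, 1993.
The first true leaves appear: Dec 1, 1992.
Flowering begins: Dec 1, 1992 + 29 days = Dec 30, 1992.
Fruit set is observed: Dec 30, 1992 + 1 week = Jan 6, 1993.
Both prerequisites met — pollination is complete (Jan 1, 1993), fruit set is observed (Jan 6, 1993); the later is Jan 6, 1993.
The fruit ripens: Jan 6, 1993 + 19 days = Jan 25, 1993.

January 25, 1993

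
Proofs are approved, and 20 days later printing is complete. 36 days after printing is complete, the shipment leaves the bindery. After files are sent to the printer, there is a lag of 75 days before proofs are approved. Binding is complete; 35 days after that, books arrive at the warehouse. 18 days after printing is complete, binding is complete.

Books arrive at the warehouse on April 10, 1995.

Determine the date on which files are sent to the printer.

Books arrive at the warehouse: Apr 10, 1995.
Binding is complete: Apr 10, 1995 − 35 days = Mar 6, 1995.
Printing is complete: Mar 6, 1995 − 18 days = Feb 16, 1995.
Proofs are approved: Feb 16, 1995 − 20 days = Jan 27, 1995.
Files are sent to the printer: Jan 27, 1995 − 75 days = Nov 13, 1994.

November 13, 1994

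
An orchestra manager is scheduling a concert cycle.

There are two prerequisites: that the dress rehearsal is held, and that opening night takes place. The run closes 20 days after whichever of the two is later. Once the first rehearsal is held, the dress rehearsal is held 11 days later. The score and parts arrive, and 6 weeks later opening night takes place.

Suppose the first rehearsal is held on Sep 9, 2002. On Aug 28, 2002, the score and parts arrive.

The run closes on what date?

Oct 29, 2002

The first rehearsal is held: Sep 9, 2002.
The dress rehearsal is held: Sep 9, 2002 + 11 days = Sep 20, 2002.
The score and parts arrive: Aug 28, 2002.
Opening night takes place: Aug 28, 2002 + 6 weeks = Oct 9, 2002.
Both prerequisites met — the dress rehearsal is held (Sep 20, 2002), opening night takes place (Oct 9, 2002); the later is Oct 9, 2002.
The run closes: Oct 9, 2002 + 20 days = Oct 29, 2002.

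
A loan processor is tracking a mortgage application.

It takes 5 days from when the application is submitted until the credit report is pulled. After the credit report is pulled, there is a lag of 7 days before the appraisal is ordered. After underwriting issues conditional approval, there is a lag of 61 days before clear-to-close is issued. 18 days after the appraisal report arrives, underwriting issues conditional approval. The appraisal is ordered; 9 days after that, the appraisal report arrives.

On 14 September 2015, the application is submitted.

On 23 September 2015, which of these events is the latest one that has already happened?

The application is submitted: Sep 14, 2015.
The credit report is pulled: Sep 14, 2015 + 5 days = Sep 19, 2015.
The appraisal is ordered: Sep 19, 2015 + 7 days = Sep 26, 2015.
The appraisal report arrives: Sep 26, 2015 + 9 days = Oct 5, 2015.
Underwriting issues conditional approval: Oct 5, 2015 + 18 days = Oct 23, 2015.
Clear-to-close is issued: Oct 23, 2015 + 61 days = Dec 23, 2015.
Sep 23, 2015 falls between when the credit report is pulled (Sep 19, 2015) and when the appraisal is ordered (Sep 26, 2015).

The credit report is pulled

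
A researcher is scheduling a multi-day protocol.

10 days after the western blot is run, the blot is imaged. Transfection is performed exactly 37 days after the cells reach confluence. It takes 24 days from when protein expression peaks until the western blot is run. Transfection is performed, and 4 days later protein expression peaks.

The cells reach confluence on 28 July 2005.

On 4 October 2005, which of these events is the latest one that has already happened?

The western blot is run

The cells reach confluence: Jul 28, 2005.
Transfection is performed: Jul 28, 2005 + 37 days = Sep 3, 2005.
Protein expression peaks: Sep 3, 2005 + 4 days = Sep 7, 2005.
The western blot is run: Sep 7, 2005 + 24 days = Oct 1, 2005.
The blot is imaged: Oct 1, 2005 + 10 days = Oct 11, 2005.
Oct 4, 2005 falls between when the western blot is run (Oct 1, 2005) and when the blot is imaged (Oct 11, 2005).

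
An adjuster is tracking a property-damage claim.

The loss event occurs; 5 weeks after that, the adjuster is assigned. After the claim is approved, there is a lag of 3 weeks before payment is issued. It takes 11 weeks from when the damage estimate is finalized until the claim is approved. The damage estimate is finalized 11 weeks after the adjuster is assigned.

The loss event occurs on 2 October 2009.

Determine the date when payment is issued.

30 April 2010

The loss event occurs: Oct 2, 2009.
The adjuster is assigned: Oct 2, 2009 + 5 weeks = Nov 6, 2009.
The damage estimate is finalized: Nov 6, 2009 + 11 weeks = Jan 22, 2010.
The claim is approved: Jan 22, 2010 + 11 weeks = Apr 9, 2010.
Payment is issued: Apr 9, 2010 + 3 weeks = Apr 30, 2010.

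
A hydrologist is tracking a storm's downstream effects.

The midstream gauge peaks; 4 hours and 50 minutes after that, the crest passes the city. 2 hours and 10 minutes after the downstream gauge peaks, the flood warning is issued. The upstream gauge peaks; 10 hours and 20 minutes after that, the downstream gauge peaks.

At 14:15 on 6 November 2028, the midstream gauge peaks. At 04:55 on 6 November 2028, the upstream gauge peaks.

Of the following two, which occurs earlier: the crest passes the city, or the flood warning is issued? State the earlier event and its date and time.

The flood warning is issued — 17:25 on 6 November 2028

The midstream gauge peaks: 14:15 Nov 6, 2028.
The crest passes the city: 14:15 Nov 6, 2028 + 4h50m = 19:05 Nov 6, 2028.
The upstream gauge peaks: 04:55 Nov 6, 2028.
The downstream gauge peaks: 04:55 Nov 6, 2028 + 10h20m = 15:15 Nov 6, 2028.
The flood warning is issued: 15:15 Nov 6, 2028 + 2h10m = 17:25 Nov 6, 2028.
Comparing: the crest passes the city at 19:05 Nov 6, 2028 vs the flood warning is issued at 17:25 Nov 6, 2028. Earlier: the flood warning is issued.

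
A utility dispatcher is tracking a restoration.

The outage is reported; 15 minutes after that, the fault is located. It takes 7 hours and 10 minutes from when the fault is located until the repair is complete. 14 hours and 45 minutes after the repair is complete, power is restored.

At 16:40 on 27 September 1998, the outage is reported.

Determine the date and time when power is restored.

The outage is reported: 16:40 Sep 27, 1998.
The fault is located: 16:40 Sep 27, 1998 + 15m = 16:55 Sep 27, 1998.
The repair is complete: 16:55 Sep 27, 1998 + 7h10m = 00:05 Sep 28, 1998.
Power is restored: 00:05 Sep 28, 1998 + 14h45m = 14:50 Sep 28, 1998.

14:50 on 28 September 1998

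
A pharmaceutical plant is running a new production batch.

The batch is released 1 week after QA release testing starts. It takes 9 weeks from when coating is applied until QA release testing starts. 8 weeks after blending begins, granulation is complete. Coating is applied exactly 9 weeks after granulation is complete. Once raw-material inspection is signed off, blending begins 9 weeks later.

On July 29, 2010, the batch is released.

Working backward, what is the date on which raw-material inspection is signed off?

November 19, 2009

The batch is released: Jul 29, 2010.
QA release testing starts: Jul 29, 2010 − 1 week = Jul 22, 2010.
Coating is applied: Jul 22, 2010 − 9 weeks = May 20, 2010.
Granulation is complete: May 20, 2010 − 9 weeks = Mar 18, 2010.
Blending begins: Mar 18, 2010 − 8 weeks = Jan 21, 2010.
Raw-material inspection is signed off: Jan 21, 2010 − 9 weeks = Nov 19, 2009.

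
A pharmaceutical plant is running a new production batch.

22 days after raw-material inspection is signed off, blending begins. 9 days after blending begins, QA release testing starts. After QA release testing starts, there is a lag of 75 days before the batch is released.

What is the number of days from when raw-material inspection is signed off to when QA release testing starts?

31 days

Causal path: raw-material inspection is signed off → blending begins → QA release testing starts.
Total delay along the path: 22 + 9 = 31 days.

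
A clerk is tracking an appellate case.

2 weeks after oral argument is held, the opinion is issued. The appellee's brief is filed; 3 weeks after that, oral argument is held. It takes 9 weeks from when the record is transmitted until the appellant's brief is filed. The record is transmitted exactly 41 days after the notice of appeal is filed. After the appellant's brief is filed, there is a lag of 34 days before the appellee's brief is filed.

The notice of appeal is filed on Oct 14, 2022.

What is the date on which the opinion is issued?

Apr 5, 2023

The notice of appeal is filed: Oct 14, 2022.
The record is transmitted: Oct 14, 2022 + 41 days = Nov 24, 2022.
The appellant's brief is filed: Nov 24, 2022 + 9 weeks = Jan 26, 2023.
The appellee's brief is filed: Jan 26, 2023 + 34 days = Mar 1, 2023.
Oral argument is held: Mar 1, 2023 + 3 weeks = Mar 22, 2023.
The opinion is issued: Mar 22, 2023 + 2 weeks = Apr 5, 2023.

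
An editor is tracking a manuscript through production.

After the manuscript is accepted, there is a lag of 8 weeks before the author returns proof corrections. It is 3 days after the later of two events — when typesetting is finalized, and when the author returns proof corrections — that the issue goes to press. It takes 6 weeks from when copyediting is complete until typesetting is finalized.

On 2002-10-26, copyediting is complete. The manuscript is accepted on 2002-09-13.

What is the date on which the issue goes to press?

Copyediting is complete: Oct 26, 2002.
Typesetting is finalized: Oct 26, 2002 + 6 weeks = Dec 7, 2002.
The manuscript is accepted: Sep 13, 2002.
The author returns proof corrections: Sep 13, 2002 + 8 weeks = Nov 8, 2002.
Both prerequisites met — typesetting is finalized (Dec 7, 2002), the author returns proof corrections (Nov 8, 2002); the later is Dec 7, 2002.
The issue goes to press: Dec 7, 2002 + 3 days = Dec 10, 2002.

2002-12-10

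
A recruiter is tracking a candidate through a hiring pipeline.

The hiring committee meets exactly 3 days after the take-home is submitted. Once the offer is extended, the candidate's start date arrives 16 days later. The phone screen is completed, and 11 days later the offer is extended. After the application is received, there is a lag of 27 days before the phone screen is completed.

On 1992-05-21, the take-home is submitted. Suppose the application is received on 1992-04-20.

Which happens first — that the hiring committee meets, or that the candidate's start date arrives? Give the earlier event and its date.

The take-home is submitted: May 21, 1992.
The hiring committee meets: May 21, 1992 + 3 days = May 24, 1992.
The application is received: Apr 20, 1992.
The phone screen is completed: Apr 20, 1992 + 27 days = May 17, 1992.
The offer is extended: May 17, 1992 + 11 days = May 28, 1992.
The candidate's start date arrives: May 28, 1992 + 16 days = Jun 13, 1992.
Comparing: the hiring committee meets on May 24, 1992 vs the candidate's start date arrives on Jun 13, 1992. Earlier: the hiring committee meets.

The hiring committee meets — 1992-05-24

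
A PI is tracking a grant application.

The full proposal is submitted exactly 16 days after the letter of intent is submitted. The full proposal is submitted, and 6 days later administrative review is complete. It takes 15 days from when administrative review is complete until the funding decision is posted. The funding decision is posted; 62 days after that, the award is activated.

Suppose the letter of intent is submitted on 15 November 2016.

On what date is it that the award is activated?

22 February 2017

The letter of intent is submitted: Nov 15, 2016.
The full proposal is submitted: Nov 15, 2016 + 16 days = Dec 1, 2016.
Administrative review is complete: Dec 1, 2016 + 6 days = Dec 7, 2016.
The funding decision is posted: Dec 7, 2016 + 15 days = Dec 22, 2016.
The award is activated: Dec 22, 2016 + 62 days = Feb 22, 2017.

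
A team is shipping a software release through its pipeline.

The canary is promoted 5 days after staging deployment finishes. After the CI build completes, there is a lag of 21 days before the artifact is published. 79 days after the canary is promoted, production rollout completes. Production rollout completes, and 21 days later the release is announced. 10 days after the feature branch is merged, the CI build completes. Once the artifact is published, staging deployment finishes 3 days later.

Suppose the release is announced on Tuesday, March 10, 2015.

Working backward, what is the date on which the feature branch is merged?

Wednesday, October 22, 2014

The release is announced: Mar 10, 2015.
Production rollout completes: Mar 10, 2015 − 21 days = Feb 17, 2015.
The canary is promoted: Feb 17, 2015 − 79 days = Nov 30, 2014.
Staging deployment finishes: Nov 30, 2014 − 5 days = Nov 25, 2014.
The artifact is published: Nov 25, 2014 − 3 days = Nov 22, 2014.
The CI build completes: Nov 22, 2014 − 21 days = Nov 1, 2014.
The feature branch is merged: Nov 1, 2014 − 10 days = Oct 22, 2014.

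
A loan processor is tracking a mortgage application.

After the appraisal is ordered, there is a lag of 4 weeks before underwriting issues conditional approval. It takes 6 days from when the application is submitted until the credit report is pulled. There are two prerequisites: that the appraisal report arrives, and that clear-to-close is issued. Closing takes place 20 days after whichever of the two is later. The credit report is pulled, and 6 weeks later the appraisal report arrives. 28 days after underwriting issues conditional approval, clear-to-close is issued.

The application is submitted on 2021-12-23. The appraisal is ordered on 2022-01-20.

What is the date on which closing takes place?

2022-04-06

The application is submitted: Dec 23, 2021.
The credit report is pulled: Dec 23, 2021 + 6 days = Dec 29, 2021.
The appraisal report arrives: Dec 29, 2021 + 6 weeks = Feb 9, 2022.
The appraisal is ordered: Jan 20, 2022.
Underwriting issues conditional approval: Jan 20, 2022 + 4 weeks = Feb 17, 2022.
Clear-to-close is issued: Feb 17, 2022 + 28 days = Mar 17, 2022.
Both prerequisites met — the appraisal report arrives (Feb 9, 2022), clear-to-close is issued (Mar 17, 2022); the later is Mar 17, 2022.
Closing takes place: Mar 17, 2022 + 20 days = Apr 6, 2022.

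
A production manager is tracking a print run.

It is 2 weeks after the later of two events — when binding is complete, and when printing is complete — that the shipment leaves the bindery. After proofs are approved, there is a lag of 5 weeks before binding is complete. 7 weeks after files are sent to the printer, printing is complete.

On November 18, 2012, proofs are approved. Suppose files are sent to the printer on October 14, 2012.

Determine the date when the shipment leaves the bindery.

Proofs are approved: Nov 18, 2012.
Binding is complete: Nov 18, 2012 + 5 weeks = Dec 23, 2012.
Files are sent to the printer: Oct 14, 2012.
Printing is complete: Oct 14, 2012 + 7 weeks = Dec 2, 2012.
Both prerequisites met — binding is complete (Dec 23, 2012), printing is complete (Dec 2, 2012); the later is Dec 23, 2012.
The shipment leaves the bindery: Dec 23, 2012 + 2 weeks = Jan 6, 2013.

January 6, 2013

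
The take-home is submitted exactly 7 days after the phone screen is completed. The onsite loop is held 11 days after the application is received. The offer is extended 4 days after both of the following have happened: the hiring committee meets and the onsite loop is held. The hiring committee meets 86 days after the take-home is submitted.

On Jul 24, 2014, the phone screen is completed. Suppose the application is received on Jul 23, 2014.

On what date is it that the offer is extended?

Oct 29, 2014

The phone screen is completed: Jul 24, 2014.
The take-home is submitted: Jul 24, 2014 + 7 days = Jul 31, 2014.
The hiring committee meets: Jul 31, 2014 + 86 days = Oct 25, 2014.
The application is received: Jul 23, 2014.
The onsite loop is held: Jul 23, 2014 + 11 days = Aug 3, 2014.
Both prerequisites met — the hiring committee meets (Oct 25, 2014), the onsite loop is held (Aug 3, 2014); the later is Oct 25, 2014.
The offer is extended: Oct 25, 2014 + 4 days = Oct 29, 2014.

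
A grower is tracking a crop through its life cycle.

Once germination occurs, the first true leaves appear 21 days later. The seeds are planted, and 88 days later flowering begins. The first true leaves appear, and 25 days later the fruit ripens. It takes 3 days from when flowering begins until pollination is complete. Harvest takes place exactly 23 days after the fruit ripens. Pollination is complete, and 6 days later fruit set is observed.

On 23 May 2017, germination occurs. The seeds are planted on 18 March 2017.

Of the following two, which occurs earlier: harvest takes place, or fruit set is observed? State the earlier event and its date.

Fruit set is observed — 23 June 2017

Germination occurs: May 23, 2017.
The first true leaves appear: May 23, 2017 + 21 days = Jun 13, 2017.
The fruit ripens: Jun 13, 2017 + 25 days = Jul 8, 2017.
Harvest takes place: Jul 8, 2017 + 23 days = Jul 31, 2017.
The seeds are planted: Mar 18, 2017.
Flowering begins: Mar 18, 2017 + 88 days = Jun 14, 2017.
Pollination is complete: Jun 14, 2017 + 3 days = Jun 17, 2017.
Fruit set is observed: Jun 17, 2017 + 6 days = Jun 23, 2017.
Comparing: harvest takes place on Jul 31, 2017 vs fruit set is observed on Jun 23, 2017. Earlier: fruit set is observed.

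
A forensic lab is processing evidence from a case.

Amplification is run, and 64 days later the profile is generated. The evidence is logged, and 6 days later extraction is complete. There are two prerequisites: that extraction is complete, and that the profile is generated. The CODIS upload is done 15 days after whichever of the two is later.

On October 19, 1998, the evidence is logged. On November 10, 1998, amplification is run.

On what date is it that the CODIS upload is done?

January 28, 1999

The evidence is logged: Oct 19, 1998.
Extraction is complete: Oct 19, 1998 + 6 days = Oct 25, 1998.
Amplification is run: Nov 10, 1998.
The profile is generated: Nov 10, 1998 + 64 days = Jan 13, 1999.
Both prerequisites met — extraction is complete (Oct 25, 1998), the profile is generated (Jan 13, 1999); the later is Jan 13, 1999.
The CODIS upload is done: Jan 13, 1999 + 15 days = Jan 28, 1999.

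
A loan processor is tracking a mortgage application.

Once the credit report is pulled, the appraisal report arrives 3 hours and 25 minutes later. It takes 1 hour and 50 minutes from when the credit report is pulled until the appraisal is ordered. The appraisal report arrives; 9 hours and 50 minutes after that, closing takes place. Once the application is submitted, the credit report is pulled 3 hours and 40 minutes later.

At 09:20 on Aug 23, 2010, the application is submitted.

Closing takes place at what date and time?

02:15 on Aug 24, 2010

The application is submitted: 09:20 Aug 23, 2010.
The credit report is pulled: 09:20 Aug 23, 2010 + 3h40m = 13:00 Aug 23, 2010.
The appraisal report arrives: 13:00 Aug 23, 2010 + 3h25m = 16:25 Aug 23, 2010.
Closing takes place: 16:25 Aug 23, 2010 + 9h50m = 02:15 Aug 24, 2010.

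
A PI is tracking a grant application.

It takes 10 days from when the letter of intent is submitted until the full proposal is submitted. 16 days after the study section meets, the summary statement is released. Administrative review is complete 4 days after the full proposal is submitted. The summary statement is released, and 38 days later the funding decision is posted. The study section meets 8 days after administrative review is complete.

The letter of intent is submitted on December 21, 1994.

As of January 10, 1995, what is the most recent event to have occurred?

The letter of intent is submitted: Dec 21, 1994.
The full proposal is submitted: Dec 21, 1994 + 10 days = Dec 31, 1994.
Administrative review is complete: Dec 31, 1994 + 4 days = Jan 4, 1995.
The study section meets: Jan 4, 1995 + 8 days = Jan 12, 1995.
The summary statement is released: Jan 12, 1995 + 16 days = Jan 28, 1995.
The funding decision is posted: Jan 28, 1995 + 38 days = Mar 7, 1995.
Jan 10, 1995 falls between when administrative review is complete (Jan 4, 1995) and when the study section meets (Jan 12, 1995).

Administrative review is complete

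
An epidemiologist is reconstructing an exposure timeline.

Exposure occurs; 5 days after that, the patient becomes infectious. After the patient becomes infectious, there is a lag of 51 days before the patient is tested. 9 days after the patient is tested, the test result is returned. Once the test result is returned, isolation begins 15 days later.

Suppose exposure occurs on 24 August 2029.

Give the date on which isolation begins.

Exposure occurs: Aug 24, 2029.
The patient becomes infectious: Aug 24, 2029 + 5 days = Aug 29, 2029.
The patient is tested: Aug 29, 2029 + 51 days = Oct 19, 2029.
The test result is returned: Oct 19, 2029 + 9 days = Oct 28, 2029.
Isolation begins: Oct 28, 2029 + 15 days = Nov 12, 2029.

12 November 2029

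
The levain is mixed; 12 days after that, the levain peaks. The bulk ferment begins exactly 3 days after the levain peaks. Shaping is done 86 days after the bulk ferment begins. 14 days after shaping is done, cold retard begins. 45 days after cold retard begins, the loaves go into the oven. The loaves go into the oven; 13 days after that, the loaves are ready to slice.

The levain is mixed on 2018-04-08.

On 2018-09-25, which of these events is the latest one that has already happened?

The levain is mixed: Apr 8, 2018.
The levain peaks: Apr 8, 2018 + 12 days = Apr 20, 2018.
The bulk ferment begins: Apr 20, 2018 + 3 days = Apr 23, 2018.
Shaping is done: Apr 23, 2018 + 86 days = Jul 18, 2018.
Cold retard begins: Jul 18, 2018 + 14 days = Aug 1, 2018.
The loaves go into the oven: Aug 1, 2018 + 45 days = Sep 15, 2018.
The loaves are ready to slice: Sep 15, 2018 + 13 days = Sep 28, 2018.
Sep 25, 2018 falls between when the loaves go into the oven (Sep 15, 2018) and when the loaves are ready to slice (Sep 28, 2018).

The loaves go into the oven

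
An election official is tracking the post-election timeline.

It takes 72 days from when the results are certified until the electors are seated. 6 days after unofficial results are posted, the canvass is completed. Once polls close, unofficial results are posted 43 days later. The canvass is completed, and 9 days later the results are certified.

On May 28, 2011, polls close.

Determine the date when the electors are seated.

Polls close: May 28, 2011.
Unofficial results are posted: May 28, 2011 + 43 days = Jul 10, 2011.
The canvass is completed: Jul 10, 2011 + 6 days = Jul 16, 2011.
The results are certified: Jul 16, 2011 + 9 days = Jul 25, 2011.
The electors are seated: Jul 25, 2011 + 72 days = Oct 5, 2011.

October 5, 2011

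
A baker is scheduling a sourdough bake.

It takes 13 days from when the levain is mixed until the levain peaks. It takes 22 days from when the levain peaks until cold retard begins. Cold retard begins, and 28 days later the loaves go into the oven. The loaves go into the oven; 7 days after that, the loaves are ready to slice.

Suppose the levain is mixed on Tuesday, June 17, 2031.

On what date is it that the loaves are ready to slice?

Tuesday, August 26, 2031

The levain is mixed: Jun 17, 2031.
The levain peaks: Jun 17, 2031 + 13 days = Jun 30, 2031.
Cold retard begins: Jun 30, 2031 + 22 days = Jul 22, 2031.
The loaves go into the oven: Jul 22, 2031 + 28 days = Aug 19, 2031.
The loaves are ready to slice: Aug 19, 2031 + 7 days = Aug 26, 2031.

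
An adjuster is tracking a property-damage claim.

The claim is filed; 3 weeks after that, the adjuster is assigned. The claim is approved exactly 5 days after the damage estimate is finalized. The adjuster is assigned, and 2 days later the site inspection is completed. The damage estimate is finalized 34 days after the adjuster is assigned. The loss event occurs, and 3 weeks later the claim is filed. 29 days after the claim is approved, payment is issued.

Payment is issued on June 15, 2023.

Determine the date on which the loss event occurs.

February 25, 2023

Payment is issued: Jun 15, 2023.
The claim is approved: Jun 15, 2023 − 29 days = May 17, 2023.
The damage estimate is finalized: May 17, 2023 − 5 days = May 12, 2023.
The adjuster is assigned: May 12, 2023 − 34 days = Apr 8, 2023.
The claim is filed: Apr 8, 2023 − 3 weeks = Mar 18, 2023.
The loss event occurs: Mar 18, 2023 − 3 weeks = Feb 25, 2023.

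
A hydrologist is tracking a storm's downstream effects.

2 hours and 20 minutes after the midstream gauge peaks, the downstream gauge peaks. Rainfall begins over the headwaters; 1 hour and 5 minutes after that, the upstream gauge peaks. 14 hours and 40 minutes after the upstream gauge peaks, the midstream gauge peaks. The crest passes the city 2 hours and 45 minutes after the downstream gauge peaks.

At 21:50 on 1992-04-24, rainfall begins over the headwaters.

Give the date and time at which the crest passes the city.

18:40 on 1992-04-25

Rainfall begins over the headwaters: 21:50 Apr 24, 1992.
The upstream gauge peaks: 21:50 Apr 24, 1992 + 1h05m = 22:55 Apr 24, 1992.
The midstream gauge peaks: 22:55 Apr 24, 1992 + 14h40m = 13:35 Apr 25, 1992.
The downstream gauge peaks: 13:35 Apr 25, 1992 + 2h20m = 15:55 Apr 25, 1992.
The crest passes the city: 15:55 Apr 25, 1992 + 2h45m = 18:40 Apr 25, 1992.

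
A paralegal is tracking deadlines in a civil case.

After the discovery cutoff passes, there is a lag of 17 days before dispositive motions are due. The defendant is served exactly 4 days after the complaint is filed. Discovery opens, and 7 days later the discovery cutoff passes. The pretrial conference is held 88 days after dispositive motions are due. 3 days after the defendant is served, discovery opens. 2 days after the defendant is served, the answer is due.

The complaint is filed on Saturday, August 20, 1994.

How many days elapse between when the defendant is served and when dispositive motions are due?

Causal path: the defendant is served → discovery opens → the discovery cutoff passes → dispositive motions are due.
Total delay along the path: 3 + 7 + 17 = 27 days.

27 days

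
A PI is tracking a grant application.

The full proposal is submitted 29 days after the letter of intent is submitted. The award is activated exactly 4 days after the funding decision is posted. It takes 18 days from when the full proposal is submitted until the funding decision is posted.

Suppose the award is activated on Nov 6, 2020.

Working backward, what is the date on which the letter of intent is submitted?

The award is activated: Nov 6, 2020.
The funding decision is posted: Nov 6, 2020 − 4 days = Nov 2, 2020.
The full proposal is submitted: Nov 2, 2020 − 18 days = Oct 15, 2020.
The letter of intent is submitted: Oct 15, 2020 − 29 days = Sep 16, 2020.

Sep 16, 2020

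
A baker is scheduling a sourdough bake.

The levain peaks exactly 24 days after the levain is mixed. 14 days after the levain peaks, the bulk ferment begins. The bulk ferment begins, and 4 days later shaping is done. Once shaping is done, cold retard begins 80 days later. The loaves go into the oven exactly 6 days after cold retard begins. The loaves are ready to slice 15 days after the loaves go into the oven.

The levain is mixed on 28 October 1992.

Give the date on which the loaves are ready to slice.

20 March 1993

The levain is mixed: Oct 28, 1992.
The levain peaks: Oct 28, 1992 + 24 days = Nov 21, 1992.
The bulk ferment begins: Nov 21, 1992 + 14 days = Dec 5, 1992.
Shaping is done: Dec 5, 1992 + 4 days = Dec 9, 1992.
Cold retard begins: Dec 9, 1992 + 80 days = Feb 27, 1993.
The loaves go into the oven: Feb 27, 1993 + 6 days = Mar 5, 1993.
The loaves are ready to slice: Mar 5, 1993 + 15 days = Mar 20, 1993.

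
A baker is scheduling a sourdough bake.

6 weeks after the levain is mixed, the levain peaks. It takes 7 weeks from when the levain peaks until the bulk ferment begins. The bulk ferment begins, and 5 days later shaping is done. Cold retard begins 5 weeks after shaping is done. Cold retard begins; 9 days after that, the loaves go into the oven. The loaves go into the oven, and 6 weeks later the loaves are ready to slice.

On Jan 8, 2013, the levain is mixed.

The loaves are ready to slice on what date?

The levain is mixed: Jan 8, 2013.
The levain peaks: Jan 8, 2013 + 6 weeks = Feb 19, 2013.
The bulk ferment begins: Feb 19, 2013 + 7 weeks = Apr 9, 2013.
Shaping is done: Apr 9, 2013 + 5 days = Apr 14, 2013.
Cold retard begins: Apr 14, 2013 + 5 weeks = May 19, 2013.
The loaves go into the oven: May 19, 2013 + 9 days = May 28, 2013.
The loaves are ready to slice: May 28, 2013 + 6 weeks = Jul 9, 2013.

Jul 9, 2013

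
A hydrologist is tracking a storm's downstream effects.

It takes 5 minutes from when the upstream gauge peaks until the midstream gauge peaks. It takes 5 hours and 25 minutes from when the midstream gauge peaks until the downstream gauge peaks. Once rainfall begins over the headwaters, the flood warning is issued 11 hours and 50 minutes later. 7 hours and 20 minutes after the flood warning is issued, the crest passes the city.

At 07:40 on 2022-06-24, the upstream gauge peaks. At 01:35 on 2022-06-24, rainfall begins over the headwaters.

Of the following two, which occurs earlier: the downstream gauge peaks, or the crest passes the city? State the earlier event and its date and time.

The upstream gauge peaks: 07:40 Jun 24, 2022.
The midstream gauge peaks: 07:40 Jun 24, 2022 + 5m = 07:45 Jun 24, 2022.
The downstream gauge peaks: 07:45 Jun 24, 2022 + 5h25m = 13:10 Jun 24, 2022.
Rainfall begins over the headwaters: 01:35 Jun 24, 2022.
The flood warning is issued: 01:35 Jun 24, 2022 + 11h50m = 13:25 Jun 24, 2022.
The crest passes the city: 13:25 Jun 24, 2022 + 7h20m = 20:45 Jun 24, 2022.
Comparing: the downstream gauge peaks at 13:10 Jun 24, 2022 vs the crest passes the city at 20:45 Jun 24, 2022. Earlier: the downstream gauge peaks.

The downstream gauge peaks — 13:10 on 2022-06-24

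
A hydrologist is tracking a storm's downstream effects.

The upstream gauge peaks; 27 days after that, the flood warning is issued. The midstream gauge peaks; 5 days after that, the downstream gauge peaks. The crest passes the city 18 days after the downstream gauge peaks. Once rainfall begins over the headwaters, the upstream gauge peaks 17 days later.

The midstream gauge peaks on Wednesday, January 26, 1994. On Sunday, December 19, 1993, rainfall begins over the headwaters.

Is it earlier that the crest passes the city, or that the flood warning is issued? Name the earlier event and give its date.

The midstream gauge peaks: Jan 26, 1994.
The downstream gauge peaks: Jan 26, 1994 + 5 days = Jan 31, 1994.
The crest passes the city: Jan 31, 1994 + 18 days = Feb 18, 1994.
Rainfall begins over the headwaters: Dec 19, 1993.
The upstream gauge peaks: Dec 19, 1993 + 17 days = Jan 5, 1994.
The flood warning is issued: Jan 5, 1994 + 27 days = Feb 1, 1994.
Comparing: the crest passes the city on Feb 18, 1994 vs the flood warning is issued on Feb 1, 1994. Earlier: the flood warning is issued.

The flood warning is issued — Tuesday, February 1, 1994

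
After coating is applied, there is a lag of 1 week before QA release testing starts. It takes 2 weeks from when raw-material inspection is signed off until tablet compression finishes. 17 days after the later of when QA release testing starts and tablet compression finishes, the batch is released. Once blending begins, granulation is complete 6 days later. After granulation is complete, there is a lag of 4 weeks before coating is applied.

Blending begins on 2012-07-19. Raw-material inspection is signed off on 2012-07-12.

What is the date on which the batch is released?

2012-09-15

Blending begins: Jul 19, 2012.
Granulation is complete: Jul 19, 2012 + 6 days = Jul 25, 2012.
Coating is applied: Jul 25, 2012 + 4 weeks = Aug 22, 2012.
QA release testing starts: Aug 22, 2012 + 1 week = Aug 29, 2012.
Raw-material inspection is signed off: Jul 12, 2012.
Tablet compression finishes: Jul 12, 2012 + 2 weeks = Jul 26, 2012.
Both prerequisites met — QA release testing starts (Aug 29, 2012), tablet compression finishes (Jul 26, 2012); the later is Aug 29, 2012.
The batch is released: Aug 29, 2012 + 17 days = Sep 15, 2012.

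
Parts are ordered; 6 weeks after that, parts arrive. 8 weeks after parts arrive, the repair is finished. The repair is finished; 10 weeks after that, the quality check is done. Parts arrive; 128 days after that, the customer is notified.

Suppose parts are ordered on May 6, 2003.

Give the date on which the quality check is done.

October 21, 2003

Parts are ordered: May 6, 2003.
Parts arrive: May 6, 2003 + 6 weeks = Jun 17, 2003.
The repair is finished: Jun 17, 2003 + 8 weeks = Aug 12, 2003.
The quality check is done: Aug 12, 2003 + 10 weeks = Oct 21, 2003.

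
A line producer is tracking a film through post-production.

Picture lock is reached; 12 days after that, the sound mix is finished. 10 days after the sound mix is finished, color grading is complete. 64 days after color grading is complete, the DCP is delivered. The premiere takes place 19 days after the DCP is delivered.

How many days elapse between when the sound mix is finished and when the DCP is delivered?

74 days

Causal path: the sound mix is finished → color grading is complete → the DCP is delivered.
Total delay along the path: 10 + 64 = 74 days.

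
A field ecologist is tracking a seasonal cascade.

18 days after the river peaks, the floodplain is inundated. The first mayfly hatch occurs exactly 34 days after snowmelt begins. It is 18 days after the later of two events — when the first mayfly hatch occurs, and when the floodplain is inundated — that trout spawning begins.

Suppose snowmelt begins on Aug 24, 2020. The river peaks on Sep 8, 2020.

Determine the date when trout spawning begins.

Snowmelt begins: Aug 24, 2020.
The first mayfly hatch occurs: Aug 24, 2020 + 34 days = Sep 27, 2020.
The river peaks: Sep 8, 2020.
The floodplain is inundated: Sep 8, 2020 + 18 days = Sep 26, 2020.
Both prerequisites met — the first mayfly hatch occurs (Sep 27, 2020), the floodplain is inundated (Sep 26, 2020); the later is Sep 27, 2020.
Trout spawning begins: Sep 27, 2020 + 18 days = Oct 15, 2020.

Oct 15, 2020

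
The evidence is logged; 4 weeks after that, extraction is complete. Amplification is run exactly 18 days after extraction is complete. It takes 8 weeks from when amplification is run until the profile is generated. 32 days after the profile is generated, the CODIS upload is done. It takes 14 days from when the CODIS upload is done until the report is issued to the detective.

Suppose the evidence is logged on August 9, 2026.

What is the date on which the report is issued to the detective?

January 4, 2027

The evidence is logged: Aug 9, 2026.
Extraction is complete: Aug 9, 2026 + 4 weeks = Sep 6, 2026.
Amplification is run: Sep 6, 2026 + 18 days = Sep 24, 2026.
The profile is generated: Sep 24, 2026 + 8 weeks = Nov 19, 2026.
The CODIS upload is done: Nov 19, 2026 + 32 days = Dec 21, 2026.
The report is issued to the detective: Dec 21, 2026 + 14 days = Jan 4, 2027.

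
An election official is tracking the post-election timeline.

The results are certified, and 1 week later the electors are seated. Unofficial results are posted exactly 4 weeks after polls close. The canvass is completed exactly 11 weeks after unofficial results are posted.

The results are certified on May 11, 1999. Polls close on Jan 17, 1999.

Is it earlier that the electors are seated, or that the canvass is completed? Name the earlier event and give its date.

The canvass is completed — May 2, 1999

The results are certified: May 11, 1999.
The electors are seated: May 11, 1999 + 1 week = May 18, 1999.
Polls close: Jan 17, 1999.
Unofficial results are posted: Jan 17, 1999 + 4 weeks = Feb 14, 1999.
The canvass is completed: Feb 14, 1999 + 11 weeks = May 2, 1999.
Comparing: the electors are seated on May 18, 1999 vs the canvass is completed on May 2, 1999. Earlier: the canvass is completed.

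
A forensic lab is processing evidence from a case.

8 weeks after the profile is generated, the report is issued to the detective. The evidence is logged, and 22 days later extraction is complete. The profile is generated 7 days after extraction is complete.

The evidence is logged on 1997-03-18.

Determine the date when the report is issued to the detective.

The evidence is logged: Mar 18, 1997.
Extraction is complete: Mar 18, 1997 + 22 days = Apr 9, 1997.
The profile is generated: Apr 9, 1997 + 7 days = Apr 16, 1997.
The report is issued to the detective: Apr 16, 1997 + 8 weeks = Jun 11, 1997.

1997-06-11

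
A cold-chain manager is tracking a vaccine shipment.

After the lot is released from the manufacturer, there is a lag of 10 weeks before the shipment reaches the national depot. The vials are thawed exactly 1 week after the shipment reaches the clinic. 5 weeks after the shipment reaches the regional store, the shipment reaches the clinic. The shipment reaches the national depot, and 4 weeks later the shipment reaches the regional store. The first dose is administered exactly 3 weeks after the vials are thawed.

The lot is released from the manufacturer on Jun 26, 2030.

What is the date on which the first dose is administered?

The lot is released from the manufacturer: Jun 26, 2030.
The shipment reaches the national depot: Jun 26, 2030 + 10 weeks = Sep 4, 2030.
The shipment reaches the regional store: Sep 4, 2030 + 4 weeks = Oct 2, 2030.
The shipment reaches the clinic: Oct 2, 2030 + 5 weeks = Nov 6, 2030.
The vials are thawed: Nov 6, 2030 + 1 week = Nov 13, 2030.
The first dose is administered: Nov 13, 2030 + 3 weeks = Dec 4, 2030.

Dec 4, 2030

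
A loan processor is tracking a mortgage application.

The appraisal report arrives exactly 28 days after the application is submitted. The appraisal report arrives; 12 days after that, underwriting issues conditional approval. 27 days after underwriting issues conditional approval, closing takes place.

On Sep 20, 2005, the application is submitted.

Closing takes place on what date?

Nov 26, 2005

The application is submitted: Sep 20, 2005.
The appraisal report arrives: Sep 20, 2005 + 28 days = Oct 18, 2005.
Underwriting issues conditional approval: Oct 18, 2005 + 12 days = Oct 30, 2005.
Closing takes place: Oct 30, 2005 + 27 days = Nov 26, 2005.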